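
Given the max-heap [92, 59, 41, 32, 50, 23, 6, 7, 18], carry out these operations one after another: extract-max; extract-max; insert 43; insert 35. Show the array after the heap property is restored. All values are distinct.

extract-max → returns 92:
  remove root 92; move last element 18 to root → [18, 59, 41, 32, 50, 23, 6, 7]
  18 vs larger child 59 at index 1, swap → [59, 18, 41, 32, 50, 23, 6, 7]
  18 vs larger child 50 at index 4, swap → [59, 50, 41, 32, 18, 23, 6, 7]
extract-max → returns 59:
  remove root 59; move last element 7 to root → [7, 50, 41, 32, 18, 23, 6]
  7 vs larger child 50 at index 1, swap → [50, 7, 41, 32, 18, 23, 6]
  7 vs larger child 32 at index 3, swap → [50, 32, 41, 7, 18, 23, 6]
insert 43:
  append 43 at index 7 → [50, 32, 41, 7, 18, 23, 6, 43]
  43 > parent 7 at index 3, swap → [50, 32, 41, 43, 18, 23, 6, 7]
  43 > parent 32 at index 1, swap → [50, 43, 41, 32, 18, 23, 6, 7]
insert 35:
  append 35 at index 8 → [50, 43, 41, 32, 18, 23, 6, 7, 35]
  35 > parent 32 at index 3, swap → [50, 43, 41, 35, 18, 23, 6, 7, 32]

[50, 43, 41, 35, 18, 23, 6, 7, 32]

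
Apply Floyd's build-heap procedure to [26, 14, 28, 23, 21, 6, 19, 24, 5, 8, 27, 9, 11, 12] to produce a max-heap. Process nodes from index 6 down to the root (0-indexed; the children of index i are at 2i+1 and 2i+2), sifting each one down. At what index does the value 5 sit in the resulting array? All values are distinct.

sift down from index 6: already satisfies heap property
sift down from index 5:
  6 vs larger child 11 at index 12, swap → [26, 14, 28, 23, 21, 11, 19, 24, 5, 8, 27, 9, 6, 12]
sift down from index 4:
  21 vs larger child 27 at index 10, swap → [26, 14, 28, 23, 27, 11, 19, 24, 5, 8, 21, 9, 6, 12]
sift down from index 3:
  23 vs larger child 24 at index 7, swap → [26, 14, 28, 24, 27, 11, 19, 23, 5, 8, 21, 9, 6, 12]
sift down from index 2: already satisfies heap property
sift down from index 1:
  14 vs larger child 27 at index 4, swap → [26, 27, 28, 24, 14, 11, 19, 23, 5, 8, 21, 9, 6, 12]
  14 vs larger child 21 at index 10, swap → [26, 27, 28, 24, 21, 11, 19, 23, 5, 8, 14, 9, 6, 12]
sift down from index 0:
  26 vs larger child 28 at index 2, swap → [28, 27, 26, 24, 21, 11, 19, 23, 5, 8, 14, 9, 6, 12]
resulting array: [28, 27, 26, 24, 21, 11, 19, 23, 5, 8, 14, 9, 6, 12]

8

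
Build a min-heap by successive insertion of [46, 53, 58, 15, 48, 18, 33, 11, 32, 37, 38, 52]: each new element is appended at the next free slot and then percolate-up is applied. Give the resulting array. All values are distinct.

Insert 46:
  append 46 at index 0 → [46] (no swap needed)
Insert 53:
  append 53 at index 1 → [46, 53] (no swap needed)
Insert 58:
  append 58 at index 2 → [46, 53, 58] (no swap needed)
Insert 15:
  append 15 at index 3 → [46, 53, 58, 15]
  15 < parent 53 at index 1, swap → [46, 15, 58, 53]
  15 < parent 46 at index 0, swap → [15, 46, 58, 53]
Insert 48:
  append 48 at index 4 → [15, 46, 58, 53, 48] (no swap needed)
Insert 18:
  append 18 at index 5 → [15, 46, 58, 53, 48, 18]
  18 < parent 58 at index 2, swap → [15, 46, 18, 53, 48, 58]
Insert 33:
  append 33 at index 6 → [15, 46, 18, 53, 48, 58, 33] (no swap needed)
Insert 11:
  append 11 at index 7 → [15, 46, 18, 53, 48, 58, 33, 11]
  11 < parent 53 at index 3, swap → [15, 46, 18, 11, 48, 58, 33, 53]
  11 < parent 46 at index 1, swap → [15, 11, 18, 46, 48, 58, 33, 53]
  11 < parent 15 at index 0, swap → [11, 15, 18, 46, 48, 58, 33, 53]
Insert 32:
  append 32 at index 8 → [11, 15, 18, 46, 48, 58, 33, 53, 32]
  32 < parent 46 at index 3, swap → [11, 15, 18, 32, 48, 58, 33, 53, 46]
Insert 37:
  append 37 at index 9 → [11, 15, 18, 32, 48, 58, 33, 53, 46, 37]
  37 < parent 48 at index 4, swap → [11, 15, 18, 32, 37, 58, 33, 53, 46, 48]
Insert 38:
  append 38 at index 10 → [11, 15, 18, 32, 37, 58, 33, 53, 46, 48, 38] (no swap needed)
Insert 52:
  append 52 at index 11 → [11, 15, 18, 32, 37, 58, 33, 53, 46, 48, 38, 52]
  52 < parent 58 at index 5, swap → [11, 15, 18, 32, 37, 52, 33, 53, 46, 48, 38, 58]

[11, 15, 18, 32, 37, 52, 33, 53, 46, 48, 38, 58]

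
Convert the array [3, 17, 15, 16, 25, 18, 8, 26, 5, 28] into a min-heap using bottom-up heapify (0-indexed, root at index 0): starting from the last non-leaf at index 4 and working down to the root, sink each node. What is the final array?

[3, 5, 8, 16, 25, 18, 15, 26, 17, 28]

sift down from index 4: already satisfies heap property
sift down from index 3:
  16 vs smaller child 5 at index 8, swap → [3, 17, 15, 5, 25, 18, 8, 26, 16, 28]
sift down from index 2:
  15 vs smaller child 8 at index 6, swap → [3, 17, 8, 5, 25, 18, 15, 26, 16, 28]
sift down from index 1:
  17 vs smaller child 5 at index 3, swap → [3, 5, 8, 17, 25, 18, 15, 26, 16, 28]
  17 vs smaller child 16 at index 8, swap → [3, 5, 8, 16, 25, 18, 15, 26, 17, 28]
sift down from index 0: already satisfies heap property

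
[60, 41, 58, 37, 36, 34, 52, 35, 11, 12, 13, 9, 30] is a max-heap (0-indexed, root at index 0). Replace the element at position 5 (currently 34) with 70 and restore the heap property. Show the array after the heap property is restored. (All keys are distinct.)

set index 5 from 34 to 70 → [60, 41, 58, 37, 36, 70, 52, 35, 11, 12, 13, 9, 30]
70 > parent 58 at index 2, swap → [60, 41, 70, 37, 36, 58, 52, 35, 11, 12, 13, 9, 30]
70 > parent 60 at index 0, swap → [70, 41, 60, 37, 36, 58, 52, 35, 11, 12, 13, 9, 30]

[70, 41, 60, 37, 36, 58, 52, 35, 11, 12, 13, 9, 30]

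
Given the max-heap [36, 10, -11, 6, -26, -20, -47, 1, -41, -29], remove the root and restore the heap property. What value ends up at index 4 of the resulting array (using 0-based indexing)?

remove root 36; move last element -29 to root → [-29, 10, -11, 6, -26, -20, -47, 1, -41]
-29 vs larger child 10 at index 1, swap → [10, -29, -11, 6, -26, -20, -47, 1, -41]
-29 vs larger child 6 at index 3, swap → [10, 6, -11, -29, -26, -20, -47, 1, -41]
-29 vs larger child 1 at index 7, swap → [10, 6, -11, 1, -26, -20, -47, -29, -41]
resulting array: [10, 6, -11, 1, -26, -20, -47, -29, -41]

-26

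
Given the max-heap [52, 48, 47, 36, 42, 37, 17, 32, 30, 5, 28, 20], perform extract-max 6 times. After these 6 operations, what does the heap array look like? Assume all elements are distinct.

[32, 28, 30, 5, 17, 20]

extract-max #1 returns 52:
  remove root 52; move last element 20 to root → [20, 48, 47, 36, 42, 37, 17, 32, 30, 5, 28]
  20 vs larger child 48 at index 1, swap → [48, 20, 47, 36, 42, 37, 17, 32, 30, 5, 28]
  20 vs larger child 42 at index 4, swap → [48, 42, 47, 36, 20, 37, 17, 32, 30, 5, 28]
  20 vs larger child 28 at index 10, swap → [48, 42, 47, 36, 28, 37, 17, 32, 30, 5, 20]
extract-max #2 returns 48:
  remove root 48; move last element 20 to root → [20, 42, 47, 36, 28, 37, 17, 32, 30, 5]
  20 vs larger child 47 at index 2, swap → [47, 42, 20, 36, 28, 37, 17, 32, 30, 5]
  20 vs larger child 37 at index 5, swap → [47, 42, 37, 36, 28, 20, 17, 32, 30, 5]
extract-max #3 returns 47:
  remove root 47; move last element 5 to root → [5, 42, 37, 36, 28, 20, 17, 32, 30]
  5 vs larger child 42 at index 1, swap → [42, 5, 37, 36, 28, 20, 17, 32, 30]
  5 vs larger child 36 at index 3, swap → [42, 36, 37, 5, 28, 20, 17, 32, 30]
  5 vs larger child 32 at index 7, swap → [42, 36, 37, 32, 28, 20, 17, 5, 30]
extract-max #4 returns 42:
  remove root 42; move last element 30 to root → [30, 36, 37, 32, 28, 20, 17, 5]
  30 vs larger child 37 at index 2, swap → [37, 36, 30, 32, 28, 20, 17, 5]
extract-max #5 returns 37:
  remove root 37; move last element 5 to root → [5, 36, 30, 32, 28, 20, 17]
  5 vs larger child 36 at index 1, swap → [36, 5, 30, 32, 28, 20, 17]
  5 vs larger child 32 at index 3, swap → [36, 32, 30, 5, 28, 20, 17]
extract-max #6 returns 36:
  remove root 36; move last element 17 to root → [17, 32, 30, 5, 28, 20]
  17 vs larger child 32 at index 1, swap → [32, 17, 30, 5, 28, 20]
  17 vs larger child 28 at index 4, swap → [32, 28, 30, 5, 17, 20]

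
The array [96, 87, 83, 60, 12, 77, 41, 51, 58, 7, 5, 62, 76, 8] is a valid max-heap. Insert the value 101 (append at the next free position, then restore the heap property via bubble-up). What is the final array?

[101, 87, 96, 60, 12, 77, 83, 51, 58, 7, 5, 62, 76, 8, 41]

append 101 at index 14 → [96, 87, 83, 60, 12, 77, 41, 51, 58, 7, 5, 62, 76, 8, 101]
101 > parent 41 at index 6, swap → [96, 87, 83, 60, 12, 77, 101, 51, 58, 7, 5, 62, 76, 8, 41]
101 > parent 83 at index 2, swap → [96, 87, 101, 60, 12, 77, 83, 51, 58, 7, 5, 62, 76, 8, 41]
101 > parent 96 at index 0, swap → [101, 87, 96, 60, 12, 77, 83, 51, 58, 7, 5, 62, 76, 8, 41]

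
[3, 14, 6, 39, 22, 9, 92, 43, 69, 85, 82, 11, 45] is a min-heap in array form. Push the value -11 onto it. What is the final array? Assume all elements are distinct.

append -11 at index 13 → [3, 14, 6, 39, 22, 9, 92, 43, 69, 85, 82, 11, 45, -11]
-11 < parent 92 at index 6, swap → [3, 14, 6, 39, 22, 9, -11, 43, 69, 85, 82, 11, 45, 92]
-11 < parent 6 at index 2, swap → [3, 14, -11, 39, 22, 9, 6, 43, 69, 85, 82, 11, 45, 92]
-11 < parent 3 at index 0, swap → [-11, 14, 3, 39, 22, 9, 6, 43, 69, 85, 82, 11, 45, 92]

[-11, 14, 3, 39, 22, 9, 6, 43, 69, 85, 82, 11, 45, 92]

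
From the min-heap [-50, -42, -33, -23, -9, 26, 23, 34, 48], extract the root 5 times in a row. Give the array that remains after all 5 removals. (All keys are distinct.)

extract-min #1 returns -50:
  remove root -50; move last element 48 to root → [48, -42, -33, -23, -9, 26, 23, 34]
  48 vs smaller child -42 at index 1, swap → [-42, 48, -33, -23, -9, 26, 23, 34]
  48 vs smaller child -23 at index 3, swap → [-42, -23, -33, 48, -9, 26, 23, 34]
  48 vs only child 34 at index 7, swap → [-42, -23, -33, 34, -9, 26, 23, 48]
extract-min #2 returns -42:
  remove root -42; move last element 48 to root → [48, -23, -33, 34, -9, 26, 23]
  48 vs smaller child -33 at index 2, swap → [-33, -23, 48, 34, -9, 26, 23]
  48 vs smaller child 23 at index 6, swap → [-33, -23, 23, 34, -9, 26, 48]
extract-min #3 returns -33:
  remove root -33; move last element 48 to root → [48, -23, 23, 34, -9, 26]
  48 vs smaller child -23 at index 1, swap → [-23, 48, 23, 34, -9, 26]
  48 vs smaller child -9 at index 4, swap → [-23, -9, 23, 34, 48, 26]
extract-min #4 returns -23:
  remove root -23; move last element 26 to root → [26, -9, 23, 34, 48]
  26 vs smaller child -9 at index 1, swap → [-9, 26, 23, 34, 48]
extract-min #5 returns -9:
  remove root -9; move last element 48 to root → [48, 26, 23, 34]
  48 vs smaller child 23 at index 2, swap → [23, 26, 48, 34]

[23, 26, 48, 34]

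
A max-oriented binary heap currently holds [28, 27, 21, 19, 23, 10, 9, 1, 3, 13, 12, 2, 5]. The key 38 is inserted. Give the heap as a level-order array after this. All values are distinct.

append 38 at index 13 → [28, 27, 21, 19, 23, 10, 9, 1, 3, 13, 12, 2, 5, 38]
38 > parent 9 at index 6, swap → [28, 27, 21, 19, 23, 10, 38, 1, 3, 13, 12, 2, 5, 9]
38 > parent 21 at index 2, swap → [28, 27, 38, 19, 23, 10, 21, 1, 3, 13, 12, 2, 5, 9]
38 > parent 28 at index 0, swap → [38, 27, 28, 19, 23, 10, 21, 1, 3, 13, 12, 2, 5, 9]

[38, 27, 28, 19, 23, 10, 21, 1, 3, 13, 12, 2, 5, 9]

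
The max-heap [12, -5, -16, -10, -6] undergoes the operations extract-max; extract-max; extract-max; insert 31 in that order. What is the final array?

extract-max → returns 12:
  remove root 12; move last element -6 to root → [-6, -5, -16, -10]
  -6 vs larger child -5 at index 1, swap → [-5, -6, -16, -10]
extract-max → returns -5:
  remove root -5; move last element -10 to root → [-10, -6, -16]
  -10 vs larger child -6 at index 1, swap → [-6, -10, -16]
extract-max → returns -6:
  remove root -6; move last element -16 to root → [-16, -10]
  -16 vs only child -10 at index 1, swap → [-10, -16]
insert 31:
  append 31 at index 2 → [-10, -16, 31]
  31 > parent -10 at index 0, swap → [31, -16, -10]

[31, -16, -10]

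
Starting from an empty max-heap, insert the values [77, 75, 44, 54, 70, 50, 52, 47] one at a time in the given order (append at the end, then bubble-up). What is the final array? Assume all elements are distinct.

[77, 75, 52, 54, 70, 44, 50, 47]

Insert 77:
  append 77 at index 0 → [77] (no swap needed)
Insert 75:
  append 75 at index 1 → [77, 75] (no swap needed)
Insert 44:
  append 44 at index 2 → [77, 75, 44] (no swap needed)
Insert 54:
  append 54 at index 3 → [77, 75, 44, 54] (no swap needed)
Insert 70:
  append 70 at index 4 → [77, 75, 44, 54, 70] (no swap needed)
Insert 50:
  append 50 at index 5 → [77, 75, 44, 54, 70, 50]
  50 > parent 44 at index 2, swap → [77, 75, 50, 54, 70, 44]
Insert 52:
  append 52 at index 6 → [77, 75, 50, 54, 70, 44, 52]
  52 > parent 50 at index 2, swap → [77, 75, 52, 54, 70, 44, 50]
Insert 47:
  append 47 at index 7 → [77, 75, 52, 54, 70, 44, 50, 47] (no swap needed)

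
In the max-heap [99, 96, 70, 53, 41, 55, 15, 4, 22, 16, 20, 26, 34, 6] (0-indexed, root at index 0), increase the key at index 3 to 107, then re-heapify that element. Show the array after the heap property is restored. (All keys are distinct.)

[107, 99, 70, 96, 41, 55, 15, 4, 22, 16, 20, 26, 34, 6]

set index 3 from 53 to 107 → [99, 96, 70, 107, 41, 55, 15, 4, 22, 16, 20, 26, 34, 6]
107 > parent 96 at index 1, swap → [99, 107, 70, 96, 41, 55, 15, 4, 22, 16, 20, 26, 34, 6]
107 > parent 99 at index 0, swap → [107, 99, 70, 96, 41, 55, 15, 4, 22, 16, 20, 26, 34, 6]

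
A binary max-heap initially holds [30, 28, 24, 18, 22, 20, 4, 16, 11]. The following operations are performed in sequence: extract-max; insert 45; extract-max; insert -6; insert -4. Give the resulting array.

[28, 22, 24, 18, 11, 20, 4, 16, -6, -4]

extract-max → returns 30:
  remove root 30; move last element 11 to root → [11, 28, 24, 18, 22, 20, 4, 16]
  11 vs larger child 28 at index 1, swap → [28, 11, 24, 18, 22, 20, 4, 16]
  11 vs larger child 22 at index 4, swap → [28, 22, 24, 18, 11, 20, 4, 16]
insert 45:
  append 45 at index 8 → [28, 22, 24, 18, 11, 20, 4, 16, 45]
  45 > parent 18 at index 3, swap → [28, 22, 24, 45, 11, 20, 4, 16, 18]
  45 > parent 22 at index 1, swap → [28, 45, 24, 22, 11, 20, 4, 16, 18]
  45 > parent 28 at index 0, swap → [45, 28, 24, 22, 11, 20, 4, 16, 18]
extract-max → returns 45:
  remove root 45; move last element 18 to root → [18, 28, 24, 22, 11, 20, 4, 16]
  18 vs larger child 28 at index 1, swap → [28, 18, 24, 22, 11, 20, 4, 16]
  18 vs larger child 22 at index 3, swap → [28, 22, 24, 18, 11, 20, 4, 16]
insert -6:
  append -6 at index 8 → [28, 22, 24, 18, 11, 20, 4, 16, -6] (no swap needed)
insert -4:
  append -4 at index 9 → [28, 22, 24, 18, 11, 20, 4, 16, -6, -4] (no swap needed)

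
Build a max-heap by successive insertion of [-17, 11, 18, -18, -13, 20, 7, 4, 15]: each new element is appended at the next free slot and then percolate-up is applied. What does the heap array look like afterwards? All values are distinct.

[20, 15, 18, 4, -17, 11, 7, -18, -13]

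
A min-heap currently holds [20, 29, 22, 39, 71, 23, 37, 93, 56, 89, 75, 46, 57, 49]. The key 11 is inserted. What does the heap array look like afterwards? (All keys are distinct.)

append 11 at index 14 → [20, 29, 22, 39, 71, 23, 37, 93, 56, 89, 75, 46, 57, 49, 11]
11 < parent 37 at index 6, swap → [20, 29, 22, 39, 71, 23, 11, 93, 56, 89, 75, 46, 57, 49, 37]
11 < parent 22 at index 2, swap → [20, 29, 11, 39, 71, 23, 22, 93, 56, 89, 75, 46, 57, 49, 37]
11 < parent 20 at index 0, swap → [11, 29, 20, 39, 71, 23, 22, 93, 56, 89, 75, 46, 57, 49, 37]

[11, 29, 20, 39, 71, 23, 22, 93, 56, 89, 75, 46, 57, 49, 37]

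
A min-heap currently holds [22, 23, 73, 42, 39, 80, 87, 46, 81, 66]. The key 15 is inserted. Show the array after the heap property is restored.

append 15 at index 10 → [22, 23, 73, 42, 39, 80, 87, 46, 81, 66, 15]
15 < parent 39 at index 4, swap → [22, 23, 73, 42, 15, 80, 87, 46, 81, 66, 39]
15 < parent 23 at index 1, swap → [22, 15, 73, 42, 23, 80, 87, 46, 81, 66, 39]
15 < parent 22 at index 0, swap → [15, 22, 73, 42, 23, 80, 87, 46, 81, 66, 39]

[15, 22, 73, 42, 23, 80, 87, 46, 81, 66, 39]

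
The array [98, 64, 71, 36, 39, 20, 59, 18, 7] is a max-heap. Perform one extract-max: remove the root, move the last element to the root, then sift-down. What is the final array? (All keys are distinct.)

remove root 98; move last element 7 to root → [7, 64, 71, 36, 39, 20, 59, 18]
7 vs larger child 71 at index 2, swap → [71, 64, 7, 36, 39, 20, 59, 18]
7 vs larger child 59 at index 6, swap → [71, 64, 59, 36, 39, 20, 7, 18]

[71, 64, 59, 36, 39, 20, 7, 18]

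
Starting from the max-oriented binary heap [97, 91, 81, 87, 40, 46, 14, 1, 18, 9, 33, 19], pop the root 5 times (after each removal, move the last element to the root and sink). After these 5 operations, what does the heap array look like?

extract-max #1 returns 97:
  remove root 97; move last element 19 to root → [19, 91, 81, 87, 40, 46, 14, 1, 18, 9, 33]
  19 vs larger child 91 at index 1, swap → [91, 19, 81, 87, 40, 46, 14, 1, 18, 9, 33]
  19 vs larger child 87 at index 3, swap → [91, 87, 81, 19, 40, 46, 14, 1, 18, 9, 33]
extract-max #2 returns 91:
  remove root 91; move last element 33 to root → [33, 87, 81, 19, 40, 46, 14, 1, 18, 9]
  33 vs larger child 87 at index 1, swap → [87, 33, 81, 19, 40, 46, 14, 1, 18, 9]
  33 vs larger child 40 at index 4, swap → [87, 40, 81, 19, 33, 46, 14, 1, 18, 9]
extract-max #3 returns 87:
  remove root 87; move last element 9 to root → [9, 40, 81, 19, 33, 46, 14, 1, 18]
  9 vs larger child 81 at index 2, swap → [81, 40, 9, 19, 33, 46, 14, 1, 18]
  9 vs larger child 46 at index 5, swap → [81, 40, 46, 19, 33, 9, 14, 1, 18]
extract-max #4 returns 81:
  remove root 81; move last element 18 to root → [18, 40, 46, 19, 33, 9, 14, 1]
  18 vs larger child 46 at index 2, swap → [46, 40, 18, 19, 33, 9, 14, 1]
extract-max #5 returns 46:
  remove root 46; move last element 1 to root → [1, 40, 18, 19, 33, 9, 14]
  1 vs larger child 40 at index 1, swap → [40, 1, 18, 19, 33, 9, 14]
  1 vs larger child 33 at index 4, swap → [40, 33, 18, 19, 1, 9, 14]

[40, 33, 18, 19, 1, 9, 14]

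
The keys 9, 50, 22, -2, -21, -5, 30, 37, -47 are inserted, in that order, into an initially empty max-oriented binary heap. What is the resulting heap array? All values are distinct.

[50, 37, 30, 9, -21, -5, 22, -2, -47]

Insert 9:
  append 9 at index 0 → [9] (no swap needed)
Insert 50:
  append 50 at index 1 → [9, 50]
  50 > parent 9 at index 0, swap → [50, 9]
Insert 22:
  append 22 at index 2 → [50, 9, 22] (no swap needed)
Insert -2:
  append -2 at index 3 → [50, 9, 22, -2] (no swap needed)
Insert -21:
  append -21 at index 4 → [50, 9, 22, -2, -21] (no swap needed)
Insert -5:
  append -5 at index 5 → [50, 9, 22, -2, -21, -5] (no swap needed)
Insert 30:
  append 30 at index 6 → [50, 9, 22, -2, -21, -5, 30]
  30 > parent 22 at index 2, swap → [50, 9, 30, -2, -21, -5, 22]
Insert 37:
  append 37 at index 7 → [50, 9, 30, -2, -21, -5, 22, 37]
  37 > parent -2 at index 3, swap → [50, 9, 30, 37, -21, -5, 22, -2]
  37 > parent 9 at index 1, swap → [50, 37, 30, 9, -21, -5, 22, -2]
Insert -47:
  append -47 at index 8 → [50, 37, 30, 9, -21, -5, 22, -2, -47] (no swap needed)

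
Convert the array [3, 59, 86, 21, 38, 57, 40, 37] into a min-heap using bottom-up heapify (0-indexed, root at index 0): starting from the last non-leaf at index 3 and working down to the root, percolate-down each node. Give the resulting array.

[3, 21, 40, 37, 38, 57, 86, 59]

sift down from index 3: already satisfies heap property
sift down from index 2:
  86 vs smaller child 40 at index 6, swap → [3, 59, 40, 21, 38, 57, 86, 37]
sift down from index 1:
  59 vs smaller child 21 at index 3, swap → [3, 21, 40, 59, 38, 57, 86, 37]
  59 vs only child 37 at index 7, swap → [3, 21, 40, 37, 38, 57, 86, 59]
sift down from index 0: already satisfies heap property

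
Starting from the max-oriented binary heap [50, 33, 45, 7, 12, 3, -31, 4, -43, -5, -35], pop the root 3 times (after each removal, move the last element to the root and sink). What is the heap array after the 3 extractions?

[12, 7, 3, 4, -5, -35, -31, -43]

extract-max #1 returns 50:
  remove root 50; move last element -35 to root → [-35, 33, 45, 7, 12, 3, -31, 4, -43, -5]
  -35 vs larger child 45 at index 2, swap → [45, 33, -35, 7, 12, 3, -31, 4, -43, -5]
  -35 vs larger child 3 at index 5, swap → [45, 33, 3, 7, 12, -35, -31, 4, -43, -5]
extract-max #2 returns 45:
  remove root 45; move last element -5 to root → [-5, 33, 3, 7, 12, -35, -31, 4, -43]
  -5 vs larger child 33 at index 1, swap → [33, -5, 3, 7, 12, -35, -31, 4, -43]
  -5 vs larger child 12 at index 4, swap → [33, 12, 3, 7, -5, -35, -31, 4, -43]
extract-max #3 returns 33:
  remove root 33; move last element -43 to root → [-43, 12, 3, 7, -5, -35, -31, 4]
  -43 vs larger child 12 at index 1, swap → [12, -43, 3, 7, -5, -35, -31, 4]
  -43 vs larger child 7 at index 3, swap → [12, 7, 3, -43, -5, -35, -31, 4]
  -43 vs only child 4 at index 7, swap → [12, 7, 3, 4, -5, -35, -31, -43]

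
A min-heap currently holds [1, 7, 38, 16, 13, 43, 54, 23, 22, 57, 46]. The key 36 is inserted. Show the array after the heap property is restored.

[1, 7, 36, 16, 13, 38, 54, 23, 22, 57, 46, 43]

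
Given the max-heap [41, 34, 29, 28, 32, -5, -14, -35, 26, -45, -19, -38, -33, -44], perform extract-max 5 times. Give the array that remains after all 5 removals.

[26, -19, -5, -33, -45, -38, -14, -35, -44]

extract-max #1 returns 41:
  remove root 41; move last element -44 to root → [-44, 34, 29, 28, 32, -5, -14, -35, 26, -45, -19, -38, -33]
  -44 vs larger child 34 at index 1, swap → [34, -44, 29, 28, 32, -5, -14, -35, 26, -45, -19, -38, -33]
  -44 vs larger child 32 at index 4, swap → [34, 32, 29, 28, -44, -5, -14, -35, 26, -45, -19, -38, -33]
  -44 vs larger child -19 at index 10, swap → [34, 32, 29, 28, -19, -5, -14, -35, 26, -45, -44, -38, -33]
extract-max #2 returns 34:
  remove root 34; move last element -33 to root → [-33, 32, 29, 28, -19, -5, -14, -35, 26, -45, -44, -38]
  -33 vs larger child 32 at index 1, swap → [32, -33, 29, 28, -19, -5, -14, -35, 26, -45, -44, -38]
  -33 vs larger child 28 at index 3, swap → [32, 28, 29, -33, -19, -5, -14, -35, 26, -45, -44, -38]
  -33 vs larger child 26 at index 8, swap → [32, 28, 29, 26, -19, -5, -14, -35, -33, -45, -44, -38]
extract-max #3 returns 32:
  remove root 32; move last element -38 to root → [-38, 28, 29, 26, -19, -5, -14, -35, -33, -45, -44]
  -38 vs larger child 29 at index 2, swap → [29, 28, -38, 26, -19, -5, -14, -35, -33, -45, -44]
  -38 vs larger child -5 at index 5, swap → [29, 28, -5, 26, -19, -38, -14, -35, -33, -45, -44]
extract-max #4 returns 29:
  remove root 29; move last element -44 to root → [-44, 28, -5, 26, -19, -38, -14, -35, -33, -45]
  -44 vs larger child 28 at index 1, swap → [28, -44, -5, 26, -19, -38, -14, -35, -33, -45]
  -44 vs larger child 26 at index 3, swap → [28, 26, -5, -44, -19, -38, -14, -35, -33, -45]
  -44 vs larger child -33 at index 8, swap → [28, 26, -5, -33, -19, -38, -14, -35, -44, -45]
extract-max #5 returns 28:
  remove root 28; move last element -45 to root → [-45, 26, -5, -33, -19, -38, -14, -35, -44]
  -45 vs larger child 26 at index 1, swap → [26, -45, -5, -33, -19, -38, -14, -35, -44]
  -45 vs larger child -19 at index 4, swap → [26, -19, -5, -33, -45, -38, -14, -35, -44]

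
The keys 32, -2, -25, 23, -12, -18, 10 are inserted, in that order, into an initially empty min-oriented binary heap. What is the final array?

[-25, -12, -18, 32, 23, -2, 10]

Insert 32:
  append 32 at index 0 → [32] (no swap needed)
Insert -2:
  append -2 at index 1 → [32, -2]
  -2 < parent 32 at index 0, swap → [-2, 32]
Insert -25:
  append -25 at index 2 → [-2, 32, -25]
  -25 < parent -2 at index 0, swap → [-25, 32, -2]
Insert 23:
  append 23 at index 3 → [-25, 32, -2, 23]
  23 < parent 32 at index 1, swap → [-25, 23, -2, 32]
Insert -12:
  append -12 at index 4 → [-25, 23, -2, 32, -12]
  -12 < parent 23 at index 1, swap → [-25, -12, -2, 32, 23]
Insert -18:
  append -18 at index 5 → [-25, -12, -2, 32, 23, -18]
  -18 < parent -2 at index 2, swap → [-25, -12, -18, 32, 23, -2]
Insert 10:
  append 10 at index 6 → [-25, -12, -18, 32, 23, -2, 10] (no swap needed)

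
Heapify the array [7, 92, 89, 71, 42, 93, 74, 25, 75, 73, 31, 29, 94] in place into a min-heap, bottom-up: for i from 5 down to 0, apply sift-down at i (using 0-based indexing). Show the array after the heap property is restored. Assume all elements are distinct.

[7, 25, 29, 71, 31, 89, 74, 92, 75, 73, 42, 93, 94]

sift down from index 5:
  93 vs smaller child 29 at index 11, swap → [7, 92, 89, 71, 42, 29, 74, 25, 75, 73, 31, 93, 94]
sift down from index 4:
  42 vs smaller child 31 at index 10, swap → [7, 92, 89, 71, 31, 29, 74, 25, 75, 73, 42, 93, 94]
sift down from index 3:
  71 vs smaller child 25 at index 7, swap → [7, 92, 89, 25, 31, 29, 74, 71, 75, 73, 42, 93, 94]
sift down from index 2:
  89 vs smaller child 29 at index 5, swap → [7, 92, 29, 25, 31, 89, 74, 71, 75, 73, 42, 93, 94]
sift down from index 1:
  92 vs smaller child 25 at index 3, swap → [7, 25, 29, 92, 31, 89, 74, 71, 75, 73, 42, 93, 94]
  92 vs smaller child 71 at index 7, swap → [7, 25, 29, 71, 31, 89, 74, 92, 75, 73, 42, 93, 94]
sift down from index 0: already satisfies heap property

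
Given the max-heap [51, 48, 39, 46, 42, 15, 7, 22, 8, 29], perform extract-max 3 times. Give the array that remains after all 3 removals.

[42, 29, 39, 22, 8, 15, 7]

extract-max #1 returns 51:
  remove root 51; move last element 29 to root → [29, 48, 39, 46, 42, 15, 7, 22, 8]
  29 vs larger child 48 at index 1, swap → [48, 29, 39, 46, 42, 15, 7, 22, 8]
  29 vs larger child 46 at index 3, swap → [48, 46, 39, 29, 42, 15, 7, 22, 8]
extract-max #2 returns 48:
  remove root 48; move last element 8 to root → [8, 46, 39, 29, 42, 15, 7, 22]
  8 vs larger child 46 at index 1, swap → [46, 8, 39, 29, 42, 15, 7, 22]
  8 vs larger child 42 at index 4, swap → [46, 42, 39, 29, 8, 15, 7, 22]
extract-max #3 returns 46:
  remove root 46; move last element 22 to root → [22, 42, 39, 29, 8, 15, 7]
  22 vs larger child 42 at index 1, swap → [42, 22, 39, 29, 8, 15, 7]
  22 vs larger child 29 at index 3, swap → [42, 29, 39, 22, 8, 15, 7]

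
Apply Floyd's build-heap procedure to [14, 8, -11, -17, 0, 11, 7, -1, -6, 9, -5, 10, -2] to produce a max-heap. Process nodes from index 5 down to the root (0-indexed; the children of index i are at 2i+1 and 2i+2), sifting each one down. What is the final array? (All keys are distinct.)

sift down from index 5: already satisfies heap property
sift down from index 4:
  0 vs larger child 9 at index 9, swap → [14, 8, -11, -17, 9, 11, 7, -1, -6, 0, -5, 10, -2]
sift down from index 3:
  -17 vs larger child -1 at index 7, swap → [14, 8, -11, -1, 9, 11, 7, -17, -6, 0, -5, 10, -2]
sift down from index 2:
  -11 vs larger child 11 at index 5, swap → [14, 8, 11, -1, 9, -11, 7, -17, -6, 0, -5, 10, -2]
  -11 vs larger child 10 at index 11, swap → [14, 8, 11, -1, 9, 10, 7, -17, -6, 0, -5, -11, -2]
sift down from index 1:
  8 vs larger child 9 at index 4, swap → [14, 9, 11, -1, 8, 10, 7, -17, -6, 0, -5, -11, -2]
sift down from index 0: already satisfies heap property

[14, 9, 11, -1, 8, 10, 7, -17, -6, 0, -5, -11, -2]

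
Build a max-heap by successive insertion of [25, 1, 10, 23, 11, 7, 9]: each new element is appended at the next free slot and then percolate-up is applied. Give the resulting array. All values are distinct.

Insert 25:
  append 25 at index 0 → [25] (no swap needed)
Insert 1:
  append 1 at index 1 → [25, 1] (no swap needed)
Insert 10:
  append 10 at index 2 → [25, 1, 10] (no swap needed)
Insert 23:
  append 23 at index 3 → [25, 1, 10, 23]
  23 > parent 1 at index 1, swap → [25, 23, 10, 1]
Insert 11:
  append 11 at index 4 → [25, 23, 10, 1, 11] (no swap needed)
Insert 7:
  append 7 at index 5 → [25, 23, 10, 1, 11, 7] (no swap needed)
Insert 9:
  append 9 at index 6 → [25, 23, 10, 1, 11, 7, 9] (no swap needed)

[25, 23, 10, 1, 11, 7, 9]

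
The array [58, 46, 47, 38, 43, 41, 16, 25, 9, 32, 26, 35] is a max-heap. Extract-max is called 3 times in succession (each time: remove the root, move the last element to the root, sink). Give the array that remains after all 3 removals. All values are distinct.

[43, 38, 41, 26, 32, 35, 16, 25, 9]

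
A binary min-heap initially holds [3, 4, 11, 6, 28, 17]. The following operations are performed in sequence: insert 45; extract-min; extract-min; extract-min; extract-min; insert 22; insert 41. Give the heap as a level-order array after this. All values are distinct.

insert 45:
  append 45 at index 6 → [3, 4, 11, 6, 28, 17, 45] (no swap needed)
extract-min → returns 3:
  remove root 3; move last element 45 to root → [45, 4, 11, 6, 28, 17]
  45 vs smaller child 4 at index 1, swap → [4, 45, 11, 6, 28, 17]
  45 vs smaller child 6 at index 3, swap → [4, 6, 11, 45, 28, 17]
extract-min → returns 4:
  remove root 4; move last element 17 to root → [17, 6, 11, 45, 28]
  17 vs smaller child 6 at index 1, swap → [6, 17, 11, 45, 28]
extract-min → returns 6:
  remove root 6; move last element 28 to root → [28, 17, 11, 45]
  28 vs smaller child 11 at index 2, swap → [11, 17, 28, 45]
extract-min → returns 11:
  remove root 11; move last element 45 to root → [45, 17, 28]
  45 vs smaller child 17 at index 1, swap → [17, 45, 28]
insert 22:
  append 22 at index 3 → [17, 45, 28, 22]
  22 < parent 45 at index 1, swap → [17, 22, 28, 45]
insert 41:
  append 41 at index 4 → [17, 22, 28, 45, 41] (no swap needed)

[17, 22, 28, 45, 41]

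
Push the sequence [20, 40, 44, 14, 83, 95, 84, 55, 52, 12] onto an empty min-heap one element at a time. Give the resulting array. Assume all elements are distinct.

Insert 20:
  append 20 at index 0 → [20] (no swap needed)
Insert 40:
  append 40 at index 1 → [20, 40] (no swap needed)
Insert 44:
  append 44 at index 2 → [20, 40, 44] (no swap needed)
Insert 14:
  append 14 at index 3 → [20, 40, 44, 14]
  14 < parent 40 at index 1, swap → [20, 14, 44, 40]
  14 < parent 20 at index 0, swap → [14, 20, 44, 40]
Insert 83:
  append 83 at index 4 → [14, 20, 44, 40, 83] (no swap needed)
Insert 95:
  append 95 at index 5 → [14, 20, 44, 40, 83, 95] (no swap needed)
Insert 84:
  append 84 at index 6 → [14, 20, 44, 40, 83, 95, 84] (no swap needed)
Insert 55:
  append 55 at index 7 → [14, 20, 44, 40, 83, 95, 84, 55] (no swap needed)
Insert 52:
  append 52 at index 8 → [14, 20, 44, 40, 83, 95, 84, 55, 52] (no swap needed)
Insert 12:
  append 12 at index 9 → [14, 20, 44, 40, 83, 95, 84, 55, 52, 12]
  12 < parent 83 at index 4, swap → [14, 20, 44, 40, 12, 95, 84, 55, 52, 83]
  12 < parent 20 at index 1, swap → [14, 12, 44, 40, 20, 95, 84, 55, 52, 83]
  12 < parent 14 at index 0, swap → [12, 14, 44, 40, 20, 95, 84, 55, 52, 83]

[12, 14, 44, 40, 20, 95, 84, 55, 52, 83]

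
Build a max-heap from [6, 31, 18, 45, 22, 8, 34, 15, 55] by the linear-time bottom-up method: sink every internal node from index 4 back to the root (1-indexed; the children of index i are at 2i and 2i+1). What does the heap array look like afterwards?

[55, 45, 34, 31, 22, 8, 18, 15, 6]

sift down from index 4:
  45 vs larger child 55 at index 9, swap → [6, 31, 18, 55, 22, 8, 34, 15, 45]
sift down from index 3:
  18 vs larger child 34 at index 7, swap → [6, 31, 34, 55, 22, 8, 18, 15, 45]
sift down from index 2:
  31 vs larger child 55 at index 4, swap → [6, 55, 34, 31, 22, 8, 18, 15, 45]
  31 vs larger child 45 at index 9, swap → [6, 55, 34, 45, 22, 8, 18, 15, 31]
sift down from index 1:
  6 vs larger child 55 at index 2, swap → [55, 6, 34, 45, 22, 8, 18, 15, 31]
  6 vs larger child 45 at index 4, swap → [55, 45, 34, 6, 22, 8, 18, 15, 31]
  6 vs larger child 31 at index 9, swap → [55, 45, 34, 31, 22, 8, 18, 15, 6]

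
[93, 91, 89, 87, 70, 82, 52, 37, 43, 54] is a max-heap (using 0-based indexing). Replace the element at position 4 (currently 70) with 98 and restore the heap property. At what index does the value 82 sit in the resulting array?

5

set index 4 from 70 to 98 → [93, 91, 89, 87, 98, 82, 52, 37, 43, 54]
98 > parent 91 at index 1, swap → [93, 98, 89, 87, 91, 82, 52, 37, 43, 54]
98 > parent 93 at index 0, swap → [98, 93, 89, 87, 91, 82, 52, 37, 43, 54]
resulting array: [98, 93, 89, 87, 91, 82, 52, 37, 43, 54]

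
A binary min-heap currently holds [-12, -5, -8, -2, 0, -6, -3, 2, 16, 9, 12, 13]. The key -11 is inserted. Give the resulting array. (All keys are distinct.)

append -11 at index 12 → [-12, -5, -8, -2, 0, -6, -3, 2, 16, 9, 12, 13, -11]
-11 < parent -6 at index 5, swap → [-12, -5, -8, -2, 0, -11, -3, 2, 16, 9, 12, 13, -6]
-11 < parent -8 at index 2, swap → [-12, -5, -11, -2, 0, -8, -3, 2, 16, 9, 12, 13, -6]

[-12, -5, -11, -2, 0, -8, -3, 2, 16, 9, 12, 13, -6]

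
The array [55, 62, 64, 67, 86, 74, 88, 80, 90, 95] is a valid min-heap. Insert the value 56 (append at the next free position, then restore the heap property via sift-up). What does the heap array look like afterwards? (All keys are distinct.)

[55, 56, 64, 67, 62, 74, 88, 80, 90, 95, 86]

append 56 at index 10 → [55, 62, 64, 67, 86, 74, 88, 80, 90, 95, 56]
56 < parent 86 at index 4, swap → [55, 62, 64, 67, 56, 74, 88, 80, 90, 95, 86]
56 < parent 62 at index 1, swap → [55, 56, 64, 67, 62, 74, 88, 80, 90, 95, 86]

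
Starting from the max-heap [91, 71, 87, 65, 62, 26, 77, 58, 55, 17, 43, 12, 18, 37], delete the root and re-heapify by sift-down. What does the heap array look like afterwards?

[87, 71, 77, 65, 62, 26, 37, 58, 55, 17, 43, 12, 18]

remove root 91; move last element 37 to root → [37, 71, 87, 65, 62, 26, 77, 58, 55, 17, 43, 12, 18]
37 vs larger child 87 at index 2, swap → [87, 71, 37, 65, 62, 26, 77, 58, 55, 17, 43, 12, 18]
37 vs larger child 77 at index 6, swap → [87, 71, 77, 65, 62, 26, 37, 58, 55, 17, 43, 12, 18]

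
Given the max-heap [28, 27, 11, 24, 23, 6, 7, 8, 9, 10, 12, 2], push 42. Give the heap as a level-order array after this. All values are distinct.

append 42 at index 12 → [28, 27, 11, 24, 23, 6, 7, 8, 9, 10, 12, 2, 42]
42 > parent 6 at index 5, swap → [28, 27, 11, 24, 23, 42, 7, 8, 9, 10, 12, 2, 6]
42 > parent 11 at index 2, swap → [28, 27, 42, 24, 23, 11, 7, 8, 9, 10, 12, 2, 6]
42 > parent 28 at index 0, swap → [42, 27, 28, 24, 23, 11, 7, 8, 9, 10, 12, 2, 6]

[42, 27, 28, 24, 23, 11, 7, 8, 9, 10, 12, 2, 6]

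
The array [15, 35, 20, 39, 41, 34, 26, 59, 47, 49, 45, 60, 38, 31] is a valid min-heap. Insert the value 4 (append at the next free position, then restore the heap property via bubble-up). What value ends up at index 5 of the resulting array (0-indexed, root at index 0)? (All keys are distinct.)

34

append 4 at index 14 → [15, 35, 20, 39, 41, 34, 26, 59, 47, 49, 45, 60, 38, 31, 4]
4 < parent 26 at index 6, swap → [15, 35, 20, 39, 41, 34, 4, 59, 47, 49, 45, 60, 38, 31, 26]
4 < parent 20 at index 2, swap → [15, 35, 4, 39, 41, 34, 20, 59, 47, 49, 45, 60, 38, 31, 26]
4 < parent 15 at index 0, swap → [4, 35, 15, 39, 41, 34, 20, 59, 47, 49, 45, 60, 38, 31, 26]
resulting array: [4, 35, 15, 39, 41, 34, 20, 59, 47, 49, 45, 60, 38, 31, 26]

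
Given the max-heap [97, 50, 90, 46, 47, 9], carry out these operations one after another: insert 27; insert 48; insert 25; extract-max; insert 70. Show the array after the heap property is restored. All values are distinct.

insert 27:
  append 27 at index 6 → [97, 50, 90, 46, 47, 9, 27] (no swap needed)
insert 48:
  append 48 at index 7 → [97, 50, 90, 46, 47, 9, 27, 48]
  48 > parent 46 at index 3, swap → [97, 50, 90, 48, 47, 9, 27, 46]
insert 25:
  append 25 at index 8 → [97, 50, 90, 48, 47, 9, 27, 46, 25] (no swap needed)
extract-max → returns 97:
  remove root 97; move last element 25 to root → [25, 50, 90, 48, 47, 9, 27, 46]
  25 vs larger child 90 at index 2, swap → [90, 50, 25, 48, 47, 9, 27, 46]
  25 vs larger child 27 at index 6, swap → [90, 50, 27, 48, 47, 9, 25, 46]
insert 70:
  append 70 at index 8 → [90, 50, 27, 48, 47, 9, 25, 46, 70]
  70 > parent 48 at index 3, swap → [90, 50, 27, 70, 47, 9, 25, 46, 48]
  70 > parent 50 at index 1, swap → [90, 70, 27, 50, 47, 9, 25, 46, 48]

[90, 70, 27, 50, 47, 9, 25, 46, 48]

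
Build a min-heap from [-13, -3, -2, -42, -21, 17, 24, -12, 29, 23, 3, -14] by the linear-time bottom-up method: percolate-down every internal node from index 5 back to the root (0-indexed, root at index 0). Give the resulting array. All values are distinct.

[-42, -21, -14, -12, -13, -2, 24, -3, 29, 23, 3, 17]

sift down from index 5:
  17 vs only child -14 at index 11, swap → [-13, -3, -2, -42, -21, -14, 24, -12, 29, 23, 3, 17]
sift down from index 4: already satisfies heap property
sift down from index 3: already satisfies heap property
sift down from index 2:
  -2 vs smaller child -14 at index 5, swap → [-13, -3, -14, -42, -21, -2, 24, -12, 29, 23, 3, 17]
sift down from index 1:
  -3 vs smaller child -42 at index 3, swap → [-13, -42, -14, -3, -21, -2, 24, -12, 29, 23, 3, 17]
  -3 vs smaller child -12 at index 7, swap → [-13, -42, -14, -12, -21, -2, 24, -3, 29, 23, 3, 17]
sift down from index 0:
  -13 vs smaller child -42 at index 1, swap → [-42, -13, -14, -12, -21, -2, 24, -3, 29, 23, 3, 17]
  -13 vs smaller child -21 at index 4, swap → [-42, -21, -14, -12, -13, -2, 24, -3, 29, 23, 3, 17]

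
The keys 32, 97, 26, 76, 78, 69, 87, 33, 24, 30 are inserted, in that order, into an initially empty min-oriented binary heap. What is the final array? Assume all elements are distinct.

[24, 26, 32, 33, 30, 69, 87, 97, 76, 78]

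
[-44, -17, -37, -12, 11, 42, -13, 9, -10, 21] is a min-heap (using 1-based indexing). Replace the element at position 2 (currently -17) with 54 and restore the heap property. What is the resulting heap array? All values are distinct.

[-44, -12, -37, -10, 11, 42, -13, 9, 54, 21]

set index 2 from -17 to 54 → [-44, 54, -37, -12, 11, 42, -13, 9, -10, 21]
54 vs smaller child -12 at index 4, swap → [-44, -12, -37, 54, 11, 42, -13, 9, -10, 21]
54 vs smaller child -10 at index 9, swap → [-44, -12, -37, -10, 11, 42, -13, 9, 54, 21]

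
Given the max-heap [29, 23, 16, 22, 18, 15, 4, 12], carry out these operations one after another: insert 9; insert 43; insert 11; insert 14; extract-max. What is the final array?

[29, 23, 16, 22, 18, 15, 4, 12, 9, 14, 11]

insert 9:
  append 9 at index 8 → [29, 23, 16, 22, 18, 15, 4, 12, 9] (no swap needed)
insert 43:
  append 43 at index 9 → [29, 23, 16, 22, 18, 15, 4, 12, 9, 43]
  43 > parent 18 at index 4, swap → [29, 23, 16, 22, 43, 15, 4, 12, 9, 18]
  43 > parent 23 at index 1, swap → [29, 43, 16, 22, 23, 15, 4, 12, 9, 18]
  43 > parent 29 at index 0, swap → [43, 29, 16, 22, 23, 15, 4, 12, 9, 18]
insert 11:
  append 11 at index 10 → [43, 29, 16, 22, 23, 15, 4, 12, 9, 18, 11] (no swap needed)
insert 14:
  append 14 at index 11 → [43, 29, 16, 22, 23, 15, 4, 12, 9, 18, 11, 14] (no swap needed)
extract-max → returns 43:
  remove root 43; move last element 14 to root → [14, 29, 16, 22, 23, 15, 4, 12, 9, 18, 11]
  14 vs larger child 29 at index 1, swap → [29, 14, 16, 22, 23, 15, 4, 12, 9, 18, 11]
  14 vs larger child 23 at index 4, swap → [29, 23, 16, 22, 14, 15, 4, 12, 9, 18, 11]
  14 vs larger child 18 at index 9, swap → [29, 23, 16, 22, 18, 15, 4, 12, 9, 14, 11]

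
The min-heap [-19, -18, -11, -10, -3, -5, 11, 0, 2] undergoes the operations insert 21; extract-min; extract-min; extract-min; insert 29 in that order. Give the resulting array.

insert 21:
  append 21 at index 9 → [-19, -18, -11, -10, -3, -5, 11, 0, 2, 21] (no swap needed)
extract-min → returns -19:
  remove root -19; move last element 21 to root → [21, -18, -11, -10, -3, -5, 11, 0, 2]
  21 vs smaller child -18 at index 1, swap → [-18, 21, -11, -10, -3, -5, 11, 0, 2]
  21 vs smaller child -10 at index 3, swap → [-18, -10, -11, 21, -3, -5, 11, 0, 2]
  21 vs smaller child 0 at index 7, swap → [-18, -10, -11, 0, -3, -5, 11, 21, 2]
extract-min → returns -18:
  remove root -18; move last element 2 to root → [2, -10, -11, 0, -3, -5, 11, 21]
  2 vs smaller child -11 at index 2, swap → [-11, -10, 2, 0, -3, -5, 11, 21]
  2 vs smaller child -5 at index 5, swap → [-11, -10, -5, 0, -3, 2, 11, 21]
extract-min → returns -11:
  remove root -11; move last element 21 to root → [21, -10, -5, 0, -3, 2, 11]
  21 vs smaller child -10 at index 1, swap → [-10, 21, -5, 0, -3, 2, 11]
  21 vs smaller child -3 at index 4, swap → [-10, -3, -5, 0, 21, 2, 11]
insert 29:
  append 29 at index 7 → [-10, -3, -5, 0, 21, 2, 11, 29] (no swap needed)

[-10, -3, -5, 0, 21, 2, 11, 29]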